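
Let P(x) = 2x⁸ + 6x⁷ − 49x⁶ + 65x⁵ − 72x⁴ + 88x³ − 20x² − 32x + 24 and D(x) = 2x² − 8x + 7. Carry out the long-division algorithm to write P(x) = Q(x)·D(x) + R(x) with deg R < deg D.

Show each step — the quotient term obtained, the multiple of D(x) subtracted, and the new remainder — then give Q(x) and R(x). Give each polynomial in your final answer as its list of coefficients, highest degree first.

Q = [1, 7, 0, 8, -4, 0, 4]; R = [-4]

Step 1: lead(2x⁸ + 6x⁷ − 49x⁶ + 65x⁵ − 72x⁴ + 88x³ − 20x² − 32x + 24) ÷ lead(D) = 2x⁸ ÷ 2x² = x⁶. Subtract (x⁶)·D = 2x⁸ − 8x⁷ + 7x⁶. Remainder: 14x⁷ − 56x⁶ + 65x⁵ − 72x⁴ + 88x³ − 20x² − 32x + 24.
Step 2: lead(14x⁷ − 56x⁶ + 65x⁵ − 72x⁴ + 88x³ − 20x² − 32x + 24) ÷ lead(D) = 14x⁷ ÷ 2x² = 7x⁵. Subtract (7x⁵)·D = 14x⁷ − 56x⁶ + 49x⁵. Remainder: 16x⁵ − 72x⁴ + 88x³ − 20x² − 32x + 24.
Step 3: lead(16x⁵ − 72x⁴ + 88x³ − 20x² − 32x + 24) ÷ lead(D) = 16x⁵ ÷ 2x² = 8x³. Subtract (8x³)·D = 16x⁵ − 64x⁴ + 56x³. Remainder: −8x⁴ + 32x³ − 20x² − 32x + 24.
Step 4: lead(−8x⁴ + 32x³ − 20x² − 32x + 24) ÷ lead(D) = −8x⁴ ÷ 2x² = −4x². Subtract (−4x²)·D = −8x⁴ + 32x³ − 28x². Remainder: 8x² − 32x + 24.
Step 5: lead(8x² − 32x + 24) ÷ lead(D) = 8x² ÷ 2x² = 4. Subtract (4)·D = 8x² − 32x + 28. Remainder: −4.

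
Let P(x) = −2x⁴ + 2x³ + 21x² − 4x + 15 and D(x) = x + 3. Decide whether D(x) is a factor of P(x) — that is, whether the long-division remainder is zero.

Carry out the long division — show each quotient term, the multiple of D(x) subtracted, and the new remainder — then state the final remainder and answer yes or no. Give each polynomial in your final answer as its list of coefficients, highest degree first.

R = [0], so D(x) is a factor of P(x). yes

Step 1: lead(−2x⁴ + 2x³ + 21x² − 4x + 15) ÷ lead(D) = −2x⁴ ÷ x = −2x³. Subtract (−2x³)·D = −2x⁴ − 6x³. Remainder: 8x³ + 21x² − 4x + 15.
Step 2: lead(8x³ + 21x² − 4x + 15) ÷ lead(D) = 8x³ ÷ x = 8x². Subtract (8x²)·D = 8x³ + 24x². Remainder: −3x² − 4x + 15.
Step 3: lead(−3x² − 4x + 15) ÷ lead(D) = −3x² ÷ x = −3x. Subtract (−3x)·D = −3x² − 9x. Remainder: 5x + 15.
Step 4: lead(5x + 15) ÷ lead(D) = 5x ÷ x = 5. Subtract (5)·D = 5x + 15. Remainder: 0.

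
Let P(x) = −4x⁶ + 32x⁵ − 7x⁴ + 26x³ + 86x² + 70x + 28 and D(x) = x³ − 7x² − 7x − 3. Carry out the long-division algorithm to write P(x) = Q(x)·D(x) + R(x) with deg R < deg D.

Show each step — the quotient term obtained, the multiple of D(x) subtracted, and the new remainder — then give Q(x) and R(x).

Q(x) = −4x³ + 4x² − 7x − 7; R(x) = 7

Step 1: lead(−4x⁶ + 32x⁵ − 7x⁴ + 26x³ + 86x² + 70x + 28) ÷ lead(D) = −4x⁶ ÷ x³ = −4x³. Subtract (−4x³)·D = −4x⁶ + 28x⁵ + 28x⁴ + 12x³. Remainder: 4x⁵ − 35x⁴ + 14x³ + 86x² + 70x + 28.
Step 2: lead(4x⁵ − 35x⁴ + 14x³ + 86x² + 70x + 28) ÷ lead(D) = 4x⁵ ÷ x³ = 4x². Subtract (4x²)·D = 4x⁵ − 28x⁴ − 28x³ − 12x². Remainder: −7x⁴ + 42x³ + 98x² + 70x + 28.
Step 3: lead(−7x⁴ + 42x³ + 98x² + 70x + 28) ÷ lead(D) = −7x⁴ ÷ x³ = −7x. Subtract (−7x)·D = −7x⁴ + 49x³ + 49x² + 21x. Remainder: −7x³ + 49x² + 49x + 28.
Step 4: lead(−7x³ + 49x² + 49x + 28) ÷ lead(D) = −7x³ ÷ x³ = −7. Subtract (−7)·D = −7x³ + 49x² + 49x + 21. Remainder: 7.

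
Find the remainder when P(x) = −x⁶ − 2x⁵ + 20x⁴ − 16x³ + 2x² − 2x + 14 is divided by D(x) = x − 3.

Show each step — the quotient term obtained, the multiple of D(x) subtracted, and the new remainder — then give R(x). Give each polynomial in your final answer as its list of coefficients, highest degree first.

Step 1: lead(−x⁶ − 2x⁵ + 20x⁴ − 16x³ + 2x² − 2x + 14) ÷ lead(D) = −x⁶ ÷ x = −x⁵. Subtract (−x⁵)·D = −x⁶ + 3x⁵. Remainder: −5x⁵ + 20x⁴ − 16x³ + 2x² − 2x + 14.
Step 2: lead(−5x⁵ + 20x⁴ − 16x³ + 2x² − 2x + 14) ÷ lead(D) = −5x⁵ ÷ x = −5x⁴. Subtract (−5x⁴)·D = −5x⁵ + 15x⁴. Remainder: 5x⁴ − 16x³ + 2x² − 2x + 14.
Step 3: lead(5x⁴ − 16x³ + 2x² − 2x + 14) ÷ lead(D) = 5x⁴ ÷ x = 5x³. Subtract (5x³)·D = 5x⁴ − 15x³. Remainder: −x³ + 2x² − 2x + 14.
Step 4: lead(−x³ + 2x² − 2x + 14) ÷ lead(D) = −x³ ÷ x = −x². Subtract (−x²)·D = −x³ + 3x². Remainder: −x² − 2x + 14.
Step 5: lead(−x² − 2x + 14) ÷ lead(D) = −x² ÷ x = −x. Subtract (−x)·D = −x² + 3x. Remainder: −5x + 14.
Step 6: lead(−5x + 14) ÷ lead(D) = −5x ÷ x = −5. Subtract (−5)·D = −5x + 15. Remainder: −1.

R = [-1]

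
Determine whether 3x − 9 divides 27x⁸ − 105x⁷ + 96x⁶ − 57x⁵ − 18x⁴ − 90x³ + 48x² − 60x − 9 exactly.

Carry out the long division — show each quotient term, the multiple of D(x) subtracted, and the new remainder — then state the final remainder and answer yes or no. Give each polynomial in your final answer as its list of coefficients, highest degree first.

Step 1: lead(27x⁸ − 105x⁷ + 96x⁶ − 57x⁵ − 18x⁴ − 90x³ + 48x² − 60x − 9) ÷ lead(D) = 27x⁸ ÷ 3x = 9x⁷. Subtract (9x⁷)·D = 27x⁸ − 81x⁷. Remainder: −24x⁷ + 96x⁶ − 57x⁵ − 18x⁴ − 90x³ + 48x² − 60x − 9.
Step 2: lead(−24x⁷ + 96x⁶ − 57x⁵ − 18x⁴ − 90x³ + 48x² − 60x − 9) ÷ lead(D) = −24x⁷ ÷ 3x = −8x⁶. Subtract (−8x⁶)·D = −24x⁷ + 72x⁶. Remainder: 24x⁶ − 57x⁵ − 18x⁴ − 90x³ + 48x² − 60x − 9.
Step 3: lead(24x⁶ − 57x⁵ − 18x⁴ − 90x³ + 48x² − 60x − 9) ÷ lead(D) = 24x⁶ ÷ 3x = 8x⁵. Subtract (8x⁵)·D = 24x⁶ − 72x⁵. Remainder: 15x⁵ − 18x⁴ − 90x³ + 48x² − 60x − 9.
Step 4: lead(15x⁵ − 18x⁴ − 90x³ + 48x² − 60x − 9) ÷ lead(D) = 15x⁵ ÷ 3x = 5x⁴. Subtract (5x⁴)·D = 15x⁵ − 45x⁴. Remainder: 27x⁴ − 90x³ + 48x² − 60x − 9.
Step 5: lead(27x⁴ − 90x³ + 48x² − 60x − 9) ÷ lead(D) = 27x⁴ ÷ 3x = 9x³. Subtract (9x³)·D = 27x⁴ − 81x³. Remainder: −9x³ + 48x² − 60x − 9.
Step 6: lead(−9x³ + 48x² − 60x − 9) ÷ lead(D) = −9x³ ÷ 3x = −3x². Subtract (−3x²)·D = −9x³ + 27x². Remainder: 21x² − 60x − 9.
Step 7: lead(21x² − 60x − 9) ÷ lead(D) = 21x² ÷ 3x = 7x. Subtract (7x)·D = 21x² − 63x. Remainder: 3x − 9.
Step 8: lead(3x − 9) ÷ lead(D) = 3x ÷ 3x = 1. Subtract (1)·D = 3x − 9. Remainder: 0.

R = [0], so D(x) is a factor of P(x). yes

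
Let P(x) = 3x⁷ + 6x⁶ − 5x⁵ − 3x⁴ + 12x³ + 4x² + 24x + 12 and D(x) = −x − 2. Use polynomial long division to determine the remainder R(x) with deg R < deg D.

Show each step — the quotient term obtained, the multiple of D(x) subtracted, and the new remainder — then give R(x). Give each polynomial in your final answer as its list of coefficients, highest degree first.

Step 1: lead(3x⁷ + 6x⁶ − 5x⁵ − 3x⁴ + 12x³ + 4x² + 24x + 12) ÷ lead(D) = 3x⁷ ÷ −x = −3x⁶. Subtract (−3x⁶)·D = 3x⁷ + 6x⁶. Remainder: −5x⁵ − 3x⁴ + 12x³ + 4x² + 24x + 12.
Step 2: lead(−5x⁵ − 3x⁴ + 12x³ + 4x² + 24x + 12) ÷ lead(D) = −5x⁵ ÷ −x = 5x⁴. Subtract (5x⁴)·D = −5x⁵ − 10x⁴. Remainder: 7x⁴ + 12x³ + 4x² + 24x + 12.
Step 3: lead(7x⁴ + 12x³ + 4x² + 24x + 12) ÷ lead(D) = 7x⁴ ÷ −x = −7x³. Subtract (−7x³)·D = 7x⁴ + 14x³. Remainder: −2x³ + 4x² + 24x + 12.
Step 4: lead(−2x³ + 4x² + 24x + 12) ÷ lead(D) = −2x³ ÷ −x = 2x². Subtract (2x²)·D = −2x³ − 4x². Remainder: 8x² + 24x + 12.
Step 5: lead(8x² + 24x + 12) ÷ lead(D) = 8x² ÷ −x = −8x. Subtract (−8x)·D = 8x² + 16x. Remainder: 8x + 12.
Step 6: lead(8x + 12) ÷ lead(D) = 8x ÷ −x = −8. Subtract (−8)·D = 8x + 16. Remainder: −4.

R = [-4]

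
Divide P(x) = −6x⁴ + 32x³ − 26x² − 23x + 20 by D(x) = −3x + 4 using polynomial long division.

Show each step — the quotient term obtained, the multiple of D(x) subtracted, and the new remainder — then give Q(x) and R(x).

Q(x) = 2x³ − 8x² − 2x + 5; R(x) = 0

Step 1: lead(−6x⁴ + 32x³ − 26x² − 23x + 20) ÷ lead(D) = −6x⁴ ÷ −3x = 2x³. Subtract (2x³)·D = −6x⁴ + 8x³. Remainder: 24x³ − 26x² − 23x + 20.
Step 2: lead(24x³ − 26x² − 23x + 20) ÷ lead(D) = 24x³ ÷ −3x = −8x². Subtract (−8x²)·D = 24x³ − 32x². Remainder: 6x² − 23x + 20.
Step 3: lead(6x² − 23x + 20) ÷ lead(D) = 6x² ÷ −3x = −2x. Subtract (−2x)·D = 6x² − 8x. Remainder: −15x + 20.
Step 4: lead(−15x + 20) ÷ lead(D) = −15x ÷ −3x = 5. Subtract (5)·D = −15x + 20. Remainder: 0.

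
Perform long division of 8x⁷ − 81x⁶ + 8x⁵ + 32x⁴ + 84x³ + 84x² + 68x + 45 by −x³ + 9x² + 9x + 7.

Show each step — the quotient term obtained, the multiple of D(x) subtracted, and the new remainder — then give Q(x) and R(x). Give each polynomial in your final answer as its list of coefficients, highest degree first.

Step 1: lead(8x⁷ − 81x⁶ + 8x⁵ + 32x⁴ + 84x³ + 84x² + 68x + 45) ÷ lead(D) = 8x⁷ ÷ −x³ = −8x⁴. Subtract (−8x⁴)·D = 8x⁷ − 72x⁶ − 72x⁵ − 56x⁴. Remainder: −9x⁶ + 80x⁵ + 88x⁴ + 84x³ + 84x² + 68x + 45.
Step 2: lead(−9x⁶ + 80x⁵ + 88x⁴ + 84x³ + 84x² + 68x + 45) ÷ lead(D) = −9x⁶ ÷ −x³ = 9x³. Subtract (9x³)·D = −9x⁶ + 81x⁵ + 81x⁴ + 63x³. Remainder: −x⁵ + 7x⁴ + 21x³ + 84x² + 68x + 45.
Step 3: lead(−x⁵ + 7x⁴ + 21x³ + 84x² + 68x + 45) ÷ lead(D) = −x⁵ ÷ −x³ = x². Subtract (x²)·D = −x⁵ + 9x⁴ + 9x³ + 7x². Remainder: −2x⁴ + 12x³ + 77x² + 68x + 45.
Step 4: lead(−2x⁴ + 12x³ + 77x² + 68x + 45) ÷ lead(D) = −2x⁴ ÷ −x³ = 2x. Subtract (2x)·D = −2x⁴ + 18x³ + 18x² + 14x. Remainder: −6x³ + 59x² + 54x + 45.
Step 5: lead(−6x³ + 59x² + 54x + 45) ÷ lead(D) = −6x³ ÷ −x³ = 6. Subtract (6)·D = −6x³ + 54x² + 54x + 42. Remainder: 5x² + 3.

Q = [-8, 9, 1, 2, 6]; R = [5, 0, 3]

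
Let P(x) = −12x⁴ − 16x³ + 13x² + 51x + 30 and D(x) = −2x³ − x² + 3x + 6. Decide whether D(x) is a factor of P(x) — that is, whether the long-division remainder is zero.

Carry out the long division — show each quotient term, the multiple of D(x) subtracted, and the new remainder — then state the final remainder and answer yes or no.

R(x) = 0, so D(x) is a factor of P(x). yes

Step 1: lead(−12x⁴ − 16x³ + 13x² + 51x + 30) ÷ lead(D) = −12x⁴ ÷ −2x³ = 6x. Subtract (6x)·D = −12x⁴ − 6x³ + 18x² + 36x. Remainder: −10x³ − 5x² + 15x + 30.
Step 2: lead(−10x³ − 5x² + 15x + 30) ÷ lead(D) = −10x³ ÷ −2x³ = 5. Subtract (5)·D = −10x³ − 5x² + 15x + 30. Remainder: 0.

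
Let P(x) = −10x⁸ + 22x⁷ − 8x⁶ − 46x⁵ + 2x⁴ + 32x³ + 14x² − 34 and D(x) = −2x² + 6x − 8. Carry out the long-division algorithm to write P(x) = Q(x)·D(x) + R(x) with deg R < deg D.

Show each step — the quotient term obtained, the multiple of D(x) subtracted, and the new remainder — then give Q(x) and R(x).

Q(x) = 5x⁶ + 4x⁵ − 4x⁴ − 5x³ + 4x + 5; R(x) = 2x + 6

Step 1: lead(−10x⁸ + 22x⁷ − 8x⁶ − 46x⁵ + 2x⁴ + 32x³ + 14x² − 34) ÷ lead(D) = −10x⁸ ÷ −2x² = 5x⁶. Subtract (5x⁶)·D = −10x⁸ + 30x⁷ − 40x⁶. Remainder: −8x⁷ + 32x⁶ − 46x⁵ + 2x⁴ + 32x³ + 14x² − 34.
Step 2: lead(−8x⁷ + 32x⁶ − 46x⁵ + 2x⁴ + 32x³ + 14x² − 34) ÷ lead(D) = −8x⁷ ÷ −2x² = 4x⁵. Subtract (4x⁵)·D = −8x⁷ + 24x⁶ − 32x⁵. Remainder: 8x⁶ − 14x⁵ + 2x⁴ + 32x³ + 14x² − 34.
Step 3: lead(8x⁶ − 14x⁵ + 2x⁴ + 32x³ + 14x² − 34) ÷ lead(D) = 8x⁶ ÷ −2x² = −4x⁴. Subtract (−4x⁴)·D = 8x⁶ − 24x⁵ + 32x⁴. Remainder: 10x⁵ − 30x⁴ + 32x³ + 14x² − 34.
Step 4: lead(10x⁵ − 30x⁴ + 32x³ + 14x² − 34) ÷ lead(D) = 10x⁵ ÷ −2x² = −5x³. Subtract (−5x³)·D = 10x⁵ − 30x⁴ + 40x³. Remainder: −8x³ + 14x² − 34.
Step 5: lead(−8x³ + 14x² − 34) ÷ lead(D) = −8x³ ÷ −2x² = 4x. Subtract (4x)·D = −8x³ + 24x² − 32x. Remainder: −10x² + 32x − 34.
Step 6: lead(−10x² + 32x − 34) ÷ lead(D) = −10x² ÷ −2x² = 5. Subtract (5)·D = −10x² + 30x − 40. Remainder: 2x + 6.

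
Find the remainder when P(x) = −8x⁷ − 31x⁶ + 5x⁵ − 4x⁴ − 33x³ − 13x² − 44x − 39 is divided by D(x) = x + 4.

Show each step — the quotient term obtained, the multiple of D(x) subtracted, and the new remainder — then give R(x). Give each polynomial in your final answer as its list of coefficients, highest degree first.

Step 1: lead(−8x⁷ − 31x⁶ + 5x⁵ − 4x⁴ − 33x³ − 13x² − 44x − 39) ÷ lead(D) = −8x⁷ ÷ x = −8x⁶. Subtract (−8x⁶)·D = −8x⁷ − 32x⁶. Remainder: x⁶ + 5x⁵ − 4x⁴ − 33x³ − 13x² − 44x − 39.
Step 2: lead(x⁶ + 5x⁵ − 4x⁴ − 33x³ − 13x² − 44x − 39) ÷ lead(D) = x⁶ ÷ x = x⁵. Subtract (x⁵)·D = x⁶ + 4x⁵. Remainder: x⁵ − 4x⁴ − 33x³ − 13x² − 44x − 39.
Step 3: lead(x⁵ − 4x⁴ − 33x³ − 13x² − 44x − 39) ÷ lead(D) = x⁵ ÷ x = x⁴. Subtract (x⁴)·D = x⁵ + 4x⁴. Remainder: −8x⁴ − 33x³ − 13x² − 44x − 39.
Step 4: lead(−8x⁴ − 33x³ − 13x² − 44x − 39) ÷ lead(D) = −8x⁴ ÷ x = −8x³. Subtract (−8x³)·D = −8x⁴ − 32x³. Remainder: −x³ − 13x² − 44x − 39.
Step 5: lead(−x³ − 13x² − 44x − 39) ÷ lead(D) = −x³ ÷ x = −x². Subtract (−x²)·D = −x³ − 4x². Remainder: −9x² − 44x − 39.
Step 6: lead(−9x² − 44x − 39) ÷ lead(D) = −9x² ÷ x = −9x. Subtract (−9x)·D = −9x² − 36x. Remainder: −8x − 39.
Step 7: lead(−8x − 39) ÷ lead(D) = −8x ÷ x = −8. Subtract (−8)·D = −8x − 32. Remainder: −7.

R = [-7]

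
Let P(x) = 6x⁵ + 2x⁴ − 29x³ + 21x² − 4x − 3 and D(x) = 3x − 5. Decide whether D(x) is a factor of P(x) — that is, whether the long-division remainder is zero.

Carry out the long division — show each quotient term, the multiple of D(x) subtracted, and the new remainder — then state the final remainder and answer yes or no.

Step 1: lead(6x⁵ + 2x⁴ − 29x³ + 21x² − 4x − 3) ÷ lead(D) = 6x⁵ ÷ 3x = 2x⁴. Subtract (2x⁴)·D = 6x⁵ − 10x⁴. Remainder: 12x⁴ − 29x³ + 21x² − 4x − 3.
Step 2: lead(12x⁴ − 29x³ + 21x² − 4x − 3) ÷ lead(D) = 12x⁴ ÷ 3x = 4x³. Subtract (4x³)·D = 12x⁴ − 20x³. Remainder: −9x³ + 21x² − 4x − 3.
Step 3: lead(−9x³ + 21x² − 4x − 3) ÷ lead(D) = −9x³ ÷ 3x = −3x². Subtract (−3x²)·D = −9x³ + 15x². Remainder: 6x² − 4x − 3.
Step 4: lead(6x² − 4x − 3) ÷ lead(D) = 6x² ÷ 3x = 2x. Subtract (2x)·D = 6x² − 10x. Remainder: 6x − 3.
Step 5: lead(6x − 3) ÷ lead(D) = 6x ÷ 3x = 2. Subtract (2)·D = 6x − 10. Remainder: 7.

R(x) = 7, so D(x) is not a factor of P(x). no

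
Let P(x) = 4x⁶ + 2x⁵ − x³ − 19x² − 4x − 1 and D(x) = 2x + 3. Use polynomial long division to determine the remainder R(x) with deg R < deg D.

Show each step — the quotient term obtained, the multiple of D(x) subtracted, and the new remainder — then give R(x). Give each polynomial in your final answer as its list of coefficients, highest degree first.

Step 1: lead(4x⁶ + 2x⁵ − x³ − 19x² − 4x − 1) ÷ lead(D) = 4x⁶ ÷ 2x = 2x⁵. Subtract (2x⁵)·D = 4x⁶ + 6x⁵. Remainder: −4x⁵ − x³ − 19x² − 4x − 1.
Step 2: lead(−4x⁵ − x³ − 19x² − 4x − 1) ÷ lead(D) = −4x⁵ ÷ 2x = −2x⁴. Subtract (−2x⁴)·D = −4x⁵ − 6x⁴. Remainder: 6x⁴ − x³ − 19x² − 4x − 1.
Step 3: lead(6x⁴ − x³ − 19x² − 4x − 1) ÷ lead(D) = 6x⁴ ÷ 2x = 3x³. Subtract (3x³)·D = 6x⁴ + 9x³. Remainder: −10x³ − 19x² − 4x − 1.
Step 4: lead(−10x³ − 19x² − 4x − 1) ÷ lead(D) = −10x³ ÷ 2x = −5x². Subtract (−5x²)·D = −10x³ − 15x². Remainder: −4x² − 4x − 1.
Step 5: lead(−4x² − 4x − 1) ÷ lead(D) = −4x² ÷ 2x = −2x. Subtract (−2x)·D = −4x² − 6x. Remainder: 2x − 1.
Step 6: lead(2x − 1) ÷ lead(D) = 2x ÷ 2x = 1. Subtract (1)·D = 2x + 3. Remainder: −4.

R = [-4]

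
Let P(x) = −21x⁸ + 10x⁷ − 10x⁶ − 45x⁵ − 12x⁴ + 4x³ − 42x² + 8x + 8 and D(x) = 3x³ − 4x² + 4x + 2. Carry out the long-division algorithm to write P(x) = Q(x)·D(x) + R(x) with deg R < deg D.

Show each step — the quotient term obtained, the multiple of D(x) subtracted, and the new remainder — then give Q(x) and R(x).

Q(x) = −7x⁵ − 6x⁴ − 2x³ − 5x² − 4x + 4; R(x) = 0

Step 1: lead(−21x⁸ + 10x⁷ − 10x⁶ − 45x⁵ − 12x⁴ + 4x³ − 42x² + 8x + 8) ÷ lead(D) = −21x⁸ ÷ 3x³ = −7x⁵. Subtract (−7x⁵)·D = −21x⁸ + 28x⁷ − 28x⁶ − 14x⁵. Remainder: −18x⁷ + 18x⁶ − 31x⁵ − 12x⁴ + 4x³ − 42x² + 8x + 8.
Step 2: lead(−18x⁷ + 18x⁶ − 31x⁵ − 12x⁴ + 4x³ − 42x² + 8x + 8) ÷ lead(D) = −18x⁷ ÷ 3x³ = −6x⁴. Subtract (−6x⁴)·D = −18x⁷ + 24x⁶ − 24x⁵ − 12x⁴. Remainder: −6x⁶ − 7x⁵ + 4x³ − 42x² + 8x + 8.
Step 3: lead(−6x⁶ − 7x⁵ + 4x³ − 42x² + 8x + 8) ÷ lead(D) = −6x⁶ ÷ 3x³ = −2x³. Subtract (−2x³)·D = −6x⁶ + 8x⁵ − 8x⁴ − 4x³. Remainder: −15x⁵ + 8x⁴ + 8x³ − 42x² + 8x + 8.
Step 4: lead(−15x⁵ + 8x⁴ + 8x³ − 42x² + 8x + 8) ÷ lead(D) = −15x⁵ ÷ 3x³ = −5x². Subtract (−5x²)·D = −15x⁵ + 20x⁴ − 20x³ − 10x². Remainder: −12x⁴ + 28x³ − 32x² + 8x + 8.
Step 5: lead(−12x⁴ + 28x³ − 32x² + 8x + 8) ÷ lead(D) = −12x⁴ ÷ 3x³ = −4x. Subtract (−4x)·D = −12x⁴ + 16x³ − 16x² − 8x. Remainder: 12x³ − 16x² + 16x + 8.
Step 6: lead(12x³ − 16x² + 16x + 8) ÷ lead(D) = 12x³ ÷ 3x³ = 4. Subtract (4)·D = 12x³ − 16x² + 16x + 8. Remainder: 0.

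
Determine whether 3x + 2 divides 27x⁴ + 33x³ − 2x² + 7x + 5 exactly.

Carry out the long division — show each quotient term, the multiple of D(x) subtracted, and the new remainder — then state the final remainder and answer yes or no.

R(x) = −5, so D(x) is not a factor of P(x). no

Step 1: lead(27x⁴ + 33x³ − 2x² + 7x + 5) ÷ lead(D) = 27x⁴ ÷ 3x = 9x³. Subtract (9x³)·D = 27x⁴ + 18x³. Remainder: 15x³ − 2x² + 7x + 5.
Step 2: lead(15x³ − 2x² + 7x + 5) ÷ lead(D) = 15x³ ÷ 3x = 5x². Subtract (5x²)·D = 15x³ + 10x². Remainder: −12x² + 7x + 5.
Step 3: lead(−12x² + 7x + 5) ÷ lead(D) = −12x² ÷ 3x = −4x. Subtract (−4x)·D = −12x² − 8x. Remainder: 15x + 5.
Step 4: lead(15x + 5) ÷ lead(D) = 15x ÷ 3x = 5. Subtract (5)·D = 15x + 10. Remainder: −5.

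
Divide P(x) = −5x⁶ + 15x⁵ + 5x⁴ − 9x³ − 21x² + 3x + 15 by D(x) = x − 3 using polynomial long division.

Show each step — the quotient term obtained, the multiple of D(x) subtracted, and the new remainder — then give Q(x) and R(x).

Step 1: lead(−5x⁶ + 15x⁵ + 5x⁴ − 9x³ − 21x² + 3x + 15) ÷ lead(D) = −5x⁶ ÷ x = −5x⁵. Subtract (−5x⁵)·D = −5x⁶ + 15x⁵. Remainder: 5x⁴ − 9x³ − 21x² + 3x + 15.
Step 2: lead(5x⁴ − 9x³ − 21x² + 3x + 15) ÷ lead(D) = 5x⁴ ÷ x = 5x³. Subtract (5x³)·D = 5x⁴ − 15x³. Remainder: 6x³ − 21x² + 3x + 15.
Step 3: lead(6x³ − 21x² + 3x + 15) ÷ lead(D) = 6x³ ÷ x = 6x². Subtract (6x²)·D = 6x³ − 18x². Remainder: −3x² + 3x + 15.
Step 4: lead(−3x² + 3x + 15) ÷ lead(D) = −3x² ÷ x = −3x. Subtract (−3x)·D = −3x² + 9x. Remainder: −6x + 15.
Step 5: lead(−6x + 15) ÷ lead(D) = −6x ÷ x = −6. Subtract (−6)·D = −6x + 18. Remainder: −3.

Q(x) = −5x⁵ + 5x³ + 6x² − 3x − 6; R(x) = −3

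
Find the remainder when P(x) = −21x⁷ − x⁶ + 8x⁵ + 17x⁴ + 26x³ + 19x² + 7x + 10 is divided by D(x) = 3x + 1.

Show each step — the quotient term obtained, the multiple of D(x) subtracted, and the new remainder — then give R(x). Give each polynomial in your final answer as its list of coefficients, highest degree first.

Step 1: lead(−21x⁷ − x⁶ + 8x⁵ + 17x⁴ + 26x³ + 19x² + 7x + 10) ÷ lead(D) = −21x⁷ ÷ 3x = −7x⁶. Subtract (−7x⁶)·D = −21x⁷ − 7x⁶. Remainder: 6x⁶ + 8x⁵ + 17x⁴ + 26x³ + 19x² + 7x + 10.
Step 2: lead(6x⁶ + 8x⁵ + 17x⁴ + 26x³ + 19x² + 7x + 10) ÷ lead(D) = 6x⁶ ÷ 3x = 2x⁵. Subtract (2x⁵)·D = 6x⁶ + 2x⁵. Remainder: 6x⁵ + 17x⁴ + 26x³ + 19x² + 7x + 10.
Step 3: lead(6x⁵ + 17x⁴ + 26x³ + 19x² + 7x + 10) ÷ lead(D) = 6x⁵ ÷ 3x = 2x⁴. Subtract (2x⁴)·D = 6x⁵ + 2x⁴. Remainder: 15x⁴ + 26x³ + 19x² + 7x + 10.
Step 4: lead(15x⁴ + 26x³ + 19x² + 7x + 10) ÷ lead(D) = 15x⁴ ÷ 3x = 5x³. Subtract (5x³)·D = 15x⁴ + 5x³. Remainder: 21x³ + 19x² + 7x + 10.
Step 5: lead(21x³ + 19x² + 7x + 10) ÷ lead(D) = 21x³ ÷ 3x = 7x². Subtract (7x²)·D = 21x³ + 7x². Remainder: 12x² + 7x + 10.
Step 6: lead(12x² + 7x + 10) ÷ lead(D) = 12x² ÷ 3x = 4x. Subtract (4x)·D = 12x² + 4x. Remainder: 3x + 10.
Step 7: lead(3x + 10) ÷ lead(D) = 3x ÷ 3x = 1. Subtract (1)·D = 3x + 1. Remainder: 9.

R = [9]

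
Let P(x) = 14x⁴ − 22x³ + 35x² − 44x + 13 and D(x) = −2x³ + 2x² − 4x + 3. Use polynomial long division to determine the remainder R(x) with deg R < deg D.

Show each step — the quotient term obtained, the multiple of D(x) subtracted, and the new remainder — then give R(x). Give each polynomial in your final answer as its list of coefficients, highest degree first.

Step 1: lead(14x⁴ − 22x³ + 35x² − 44x + 13) ÷ lead(D) = 14x⁴ ÷ −2x³ = −7x. Subtract (−7x)·D = 14x⁴ − 14x³ + 28x² − 21x. Remainder: −8x³ + 7x² − 23x + 13.
Step 2: lead(−8x³ + 7x² − 23x + 13) ÷ lead(D) = −8x³ ÷ −2x³ = 4. Subtract (4)·D = −8x³ + 8x² − 16x + 12. Remainder: −x² − 7x + 1.

R = [-1, -7, 1]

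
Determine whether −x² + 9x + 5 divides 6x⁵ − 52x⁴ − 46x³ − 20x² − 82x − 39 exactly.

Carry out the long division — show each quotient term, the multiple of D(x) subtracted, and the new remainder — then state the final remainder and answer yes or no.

Step 1: lead(6x⁵ − 52x⁴ − 46x³ − 20x² − 82x − 39) ÷ lead(D) = 6x⁵ ÷ −x² = −6x³. Subtract (−6x³)·D = 6x⁵ − 54x⁴ − 30x³. Remainder: 2x⁴ − 16x³ − 20x² − 82x − 39.
Step 2: lead(2x⁴ − 16x³ − 20x² − 82x − 39) ÷ lead(D) = 2x⁴ ÷ −x² = −2x². Subtract (−2x²)·D = 2x⁴ − 18x³ − 10x². Remainder: 2x³ − 10x² − 82x − 39.
Step 3: lead(2x³ − 10x² − 82x − 39) ÷ lead(D) = 2x³ ÷ −x² = −2x. Subtract (−2x)·D = 2x³ − 18x² − 10x. Remainder: 8x² − 72x − 39.
Step 4: lead(8x² − 72x − 39) ÷ lead(D) = 8x² ÷ −x² = −8. Subtract (−8)·D = 8x² − 72x − 40. Remainder: 1.

R(x) = 1, so D(x) is not a factor of P(x). no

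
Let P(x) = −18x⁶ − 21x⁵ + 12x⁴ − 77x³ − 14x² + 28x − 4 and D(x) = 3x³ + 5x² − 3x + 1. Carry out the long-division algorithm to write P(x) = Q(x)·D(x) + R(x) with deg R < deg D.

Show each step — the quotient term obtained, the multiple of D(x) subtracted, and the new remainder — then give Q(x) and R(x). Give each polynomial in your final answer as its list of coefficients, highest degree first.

Q = [-6, 3, -7, -9]; R = [7, 8, 5]

Step 1: lead(−18x⁶ − 21x⁵ + 12x⁴ − 77x³ − 14x² + 28x − 4) ÷ lead(D) = −18x⁶ ÷ 3x³ = −6x³. Subtract (−6x³)·D = −18x⁶ − 30x⁵ + 18x⁴ − 6x³. Remainder: 9x⁵ − 6x⁴ − 71x³ − 14x² + 28x − 4.
Step 2: lead(9x⁵ − 6x⁴ − 71x³ − 14x² + 28x − 4) ÷ lead(D) = 9x⁵ ÷ 3x³ = 3x². Subtract (3x²)·D = 9x⁵ + 15x⁴ − 9x³ + 3x². Remainder: −21x⁴ − 62x³ − 17x² + 28x − 4.
Step 3: lead(−21x⁴ − 62x³ − 17x² + 28x − 4) ÷ lead(D) = −21x⁴ ÷ 3x³ = −7x. Subtract (−7x)·D = −21x⁴ − 35x³ + 21x² − 7x. Remainder: −27x³ − 38x² + 35x − 4.
Step 4: lead(−27x³ − 38x² + 35x − 4) ÷ lead(D) = −27x³ ÷ 3x³ = −9. Subtract (−9)·D = −27x³ − 45x² + 27x − 9. Remainder: 7x² + 8x + 5.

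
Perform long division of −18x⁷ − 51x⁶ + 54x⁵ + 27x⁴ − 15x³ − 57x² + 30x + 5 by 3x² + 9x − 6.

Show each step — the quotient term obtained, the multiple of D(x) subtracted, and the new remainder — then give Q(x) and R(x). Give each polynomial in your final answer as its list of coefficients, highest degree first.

Step 1: lead(−18x⁷ − 51x⁶ + 54x⁵ + 27x⁴ − 15x³ − 57x² + 30x + 5) ÷ lead(D) = −18x⁷ ÷ 3x² = −6x⁵. Subtract (−6x⁵)·D = −18x⁷ − 54x⁶ + 36x⁵. Remainder: 3x⁶ + 18x⁵ + 27x⁴ − 15x³ − 57x² + 30x + 5.
Step 2: lead(3x⁶ + 18x⁵ + 27x⁴ − 15x³ − 57x² + 30x + 5) ÷ lead(D) = 3x⁶ ÷ 3x² = x⁴. Subtract (x⁴)·D = 3x⁶ + 9x⁵ − 6x⁴. Remainder: 9x⁵ + 33x⁴ − 15x³ − 57x² + 30x + 5.
Step 3: lead(9x⁵ + 33x⁴ − 15x³ − 57x² + 30x + 5) ÷ lead(D) = 9x⁵ ÷ 3x² = 3x³. Subtract (3x³)·D = 9x⁵ + 27x⁴ − 18x³. Remainder: 6x⁴ + 3x³ − 57x² + 30x + 5.
Step 4: lead(6x⁴ + 3x³ − 57x² + 30x + 5) ÷ lead(D) = 6x⁴ ÷ 3x² = 2x². Subtract (2x²)·D = 6x⁴ + 18x³ − 12x². Remainder: −15x³ − 45x² + 30x + 5.
Step 5: lead(−15x³ − 45x² + 30x + 5) ÷ lead(D) = −15x³ ÷ 3x² = −5x. Subtract (−5x)·D = −15x³ − 45x² + 30x. Remainder: 5.

Q = [-6, 1, 3, 2, -5, 0]; R = [5]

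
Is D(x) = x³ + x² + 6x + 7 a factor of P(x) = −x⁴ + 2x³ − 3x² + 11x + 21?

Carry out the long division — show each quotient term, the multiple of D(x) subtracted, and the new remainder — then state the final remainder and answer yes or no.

R(x) = 0, so D(x) is a factor of P(x). yes

Step 1: lead(−x⁴ + 2x³ − 3x² + 11x + 21) ÷ lead(D) = −x⁴ ÷ x³ = −x. Subtract (−x)·D = −x⁴ − x³ − 6x² − 7x. Remainder: 3x³ + 3x² + 18x + 21.
Step 2: lead(3x³ + 3x² + 18x + 21) ÷ lead(D) = 3x³ ÷ x³ = 3. Subtract (3)·D = 3x³ + 3x² + 18x + 21. Remainder: 0.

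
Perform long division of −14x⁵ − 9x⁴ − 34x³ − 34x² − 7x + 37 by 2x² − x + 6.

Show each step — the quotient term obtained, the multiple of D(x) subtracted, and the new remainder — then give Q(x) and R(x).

Q(x) = −7x³ − 8x² + 7; R(x) = −5

Step 1: lead(−14x⁵ − 9x⁴ − 34x³ − 34x² − 7x + 37) ÷ lead(D) = −14x⁵ ÷ 2x² = −7x³. Subtract (−7x³)·D = −14x⁵ + 7x⁴ − 42x³. Remainder: −16x⁴ + 8x³ − 34x² − 7x + 37.
Step 2: lead(−16x⁴ + 8x³ − 34x² − 7x + 37) ÷ lead(D) = −16x⁴ ÷ 2x² = −8x². Subtract (−8x²)·D = −16x⁴ + 8x³ − 48x². Remainder: 14x² − 7x + 37.
Step 3: lead(14x² − 7x + 37) ÷ lead(D) = 14x² ÷ 2x² = 7. Subtract (7)·D = 14x² − 7x + 42. Remainder: −5.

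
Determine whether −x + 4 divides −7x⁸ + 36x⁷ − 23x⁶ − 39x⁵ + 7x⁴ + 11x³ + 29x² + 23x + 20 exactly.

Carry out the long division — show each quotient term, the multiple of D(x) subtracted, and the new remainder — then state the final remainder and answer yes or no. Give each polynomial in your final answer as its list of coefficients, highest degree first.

R = [0], so D(x) is a factor of P(x). yes

Step 1: lead(−7x⁸ + 36x⁷ − 23x⁶ − 39x⁵ + 7x⁴ + 11x³ + 29x² + 23x + 20) ÷ lead(D) = −7x⁸ ÷ −x = 7x⁷. Subtract (7x⁷)·D = −7x⁸ + 28x⁷. Remainder: 8x⁷ − 23x⁶ − 39x⁵ + 7x⁴ + 11x³ + 29x² + 23x + 20.
Step 2: lead(8x⁷ − 23x⁶ − 39x⁵ + 7x⁴ + 11x³ + 29x² + 23x + 20) ÷ lead(D) = 8x⁷ ÷ −x = −8x⁶. Subtract (−8x⁶)·D = 8x⁷ − 32x⁶. Remainder: 9x⁶ − 39x⁵ + 7x⁴ + 11x³ + 29x² + 23x + 20.
Step 3: lead(9x⁶ − 39x⁵ + 7x⁴ + 11x³ + 29x² + 23x + 20) ÷ lead(D) = 9x⁶ ÷ −x = −9x⁵. Subtract (−9x⁵)·D = 9x⁶ − 36x⁵. Remainder: −3x⁵ + 7x⁴ + 11x³ + 29x² + 23x + 20.
Step 4: lead(−3x⁵ + 7x⁴ + 11x³ + 29x² + 23x + 20) ÷ lead(D) = −3x⁵ ÷ −x = 3x⁴. Subtract (3x⁴)·D = −3x⁵ + 12x⁴. Remainder: −5x⁴ + 11x³ + 29x² + 23x + 20.
Step 5: lead(−5x⁴ + 11x³ + 29x² + 23x + 20) ÷ lead(D) = −5x⁴ ÷ −x = 5x³. Subtract (5x³)·D = −5x⁴ + 20x³. Remainder: −9x³ + 29x² + 23x + 20.
Step 6: lead(−9x³ + 29x² + 23x + 20) ÷ lead(D) = −9x³ ÷ −x = 9x². Subtract (9x²)·D = −9x³ + 36x². Remainder: −7x² + 23x + 20.
Step 7: lead(−7x² + 23x + 20) ÷ lead(D) = −7x² ÷ −x = 7x. Subtract (7x)·D = −7x² + 28x. Remainder: −5x + 20.
Step 8: lead(−5x + 20) ÷ lead(D) = −5x ÷ −x = 5. Subtract (5)·D = −5x + 20. Remainder: 0.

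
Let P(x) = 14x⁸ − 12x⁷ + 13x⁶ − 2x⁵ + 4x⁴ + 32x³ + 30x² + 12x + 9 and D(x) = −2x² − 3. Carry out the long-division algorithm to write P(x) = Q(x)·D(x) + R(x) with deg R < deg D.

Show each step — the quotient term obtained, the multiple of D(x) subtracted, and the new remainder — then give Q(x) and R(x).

Step 1: lead(14x⁸ − 12x⁷ + 13x⁶ − 2x⁵ + 4x⁴ + 32x³ + 30x² + 12x + 9) ÷ lead(D) = 14x⁸ ÷ −2x² = −7x⁶. Subtract (−7x⁶)·D = 14x⁸ + 21x⁶. Remainder: −12x⁷ − 8x⁶ − 2x⁵ + 4x⁴ + 32x³ + 30x² + 12x + 9.
Step 2: lead(−12x⁷ − 8x⁶ − 2x⁵ + 4x⁴ + 32x³ + 30x² + 12x + 9) ÷ lead(D) = −12x⁷ ÷ −2x² = 6x⁵. Subtract (6x⁵)·D = −12x⁷ − 18x⁵. Remainder: −8x⁶ + 16x⁵ + 4x⁴ + 32x³ + 30x² + 12x + 9.
Step 3: lead(−8x⁶ + 16x⁵ + 4x⁴ + 32x³ + 30x² + 12x + 9) ÷ lead(D) = −8x⁶ ÷ −2x² = 4x⁴. Subtract (4x⁴)·D = −8x⁶ − 12x⁴. Remainder: 16x⁵ + 16x⁴ + 32x³ + 30x² + 12x + 9.
Step 4: lead(16x⁵ + 16x⁴ + 32x³ + 30x² + 12x + 9) ÷ lead(D) = 16x⁵ ÷ −2x² = −8x³. Subtract (−8x³)·D = 16x⁵ + 24x³. Remainder: 16x⁴ + 8x³ + 30x² + 12x + 9.
Step 5: lead(16x⁴ + 8x³ + 30x² + 12x + 9) ÷ lead(D) = 16x⁴ ÷ −2x² = −8x². Subtract (−8x²)·D = 16x⁴ + 24x². Remainder: 8x³ + 6x² + 12x + 9.
Step 6: lead(8x³ + 6x² + 12x + 9) ÷ lead(D) = 8x³ ÷ −2x² = −4x. Subtract (−4x)·D = 8x³ + 12x. Remainder: 6x² + 9.
Step 7: lead(6x² + 9) ÷ lead(D) = 6x² ÷ −2x² = −3. Subtract (−3)·D = 6x² + 9. Remainder: 0.

Q(x) = −7x⁶ + 6x⁵ + 4x⁴ − 8x³ − 8x² − 4x − 3; R(x) = 0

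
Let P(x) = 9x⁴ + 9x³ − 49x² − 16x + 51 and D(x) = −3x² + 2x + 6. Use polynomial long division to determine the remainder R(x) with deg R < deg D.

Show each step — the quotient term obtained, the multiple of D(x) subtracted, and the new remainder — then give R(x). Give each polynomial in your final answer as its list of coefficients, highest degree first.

Step 1: lead(9x⁴ + 9x³ − 49x² − 16x + 51) ÷ lead(D) = 9x⁴ ÷ −3x² = −3x². Subtract (−3x²)·D = 9x⁴ − 6x³ − 18x². Remainder: 15x³ − 31x² − 16x + 51.
Step 2: lead(15x³ − 31x² − 16x + 51) ÷ lead(D) = 15x³ ÷ −3x² = −5x. Subtract (−5x)·D = 15x³ − 10x² − 30x. Remainder: −21x² + 14x + 51.
Step 3: lead(−21x² + 14x + 51) ÷ lead(D) = −21x² ÷ −3x² = 7. Subtract (7)·D = −21x² + 14x + 42. Remainder: 9.

R = [9]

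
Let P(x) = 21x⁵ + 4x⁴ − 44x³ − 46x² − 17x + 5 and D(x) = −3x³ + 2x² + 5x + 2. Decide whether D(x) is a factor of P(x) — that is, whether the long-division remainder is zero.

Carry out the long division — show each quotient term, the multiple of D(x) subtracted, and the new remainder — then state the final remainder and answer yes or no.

R(x) = 7, so D(x) is not a factor of P(x). no

Step 1: lead(21x⁵ + 4x⁴ − 44x³ − 46x² − 17x + 5) ÷ lead(D) = 21x⁵ ÷ −3x³ = −7x². Subtract (−7x²)·D = 21x⁵ − 14x⁴ − 35x³ − 14x². Remainder: 18x⁴ − 9x³ − 32x² − 17x + 5.
Step 2: lead(18x⁴ − 9x³ − 32x² − 17x + 5) ÷ lead(D) = 18x⁴ ÷ −3x³ = −6x. Subtract (−6x)·D = 18x⁴ − 12x³ − 30x² − 12x. Remainder: 3x³ − 2x² − 5x + 5.
Step 3: lead(3x³ − 2x² − 5x + 5) ÷ lead(D) = 3x³ ÷ −3x³ = −1. Subtract (−1)·D = 3x³ − 2x² − 5x − 2. Remainder: 7.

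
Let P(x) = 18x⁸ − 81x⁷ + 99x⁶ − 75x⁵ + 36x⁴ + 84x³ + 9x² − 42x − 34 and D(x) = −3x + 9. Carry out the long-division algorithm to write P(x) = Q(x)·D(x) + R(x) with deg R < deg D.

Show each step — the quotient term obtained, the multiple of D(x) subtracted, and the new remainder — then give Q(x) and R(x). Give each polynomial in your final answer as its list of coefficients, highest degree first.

Step 1: lead(18x⁸ − 81x⁷ + 99x⁶ − 75x⁵ + 36x⁴ + 84x³ + 9x² − 42x − 34) ÷ lead(D) = 18x⁸ ÷ −3x = −6x⁷. Subtract (−6x⁷)·D = 18x⁸ − 54x⁷. Remainder: −27x⁷ + 99x⁶ − 75x⁵ + 36x⁴ + 84x³ + 9x² − 42x − 34.
Step 2: lead(−27x⁷ + 99x⁶ − 75x⁵ + 36x⁴ + 84x³ + 9x² − 42x − 34) ÷ lead(D) = −27x⁷ ÷ −3x = 9x⁶. Subtract (9x⁶)·D = −27x⁷ + 81x⁶. Remainder: 18x⁶ − 75x⁵ + 36x⁴ + 84x³ + 9x² − 42x − 34.
Step 3: lead(18x⁶ − 75x⁵ + 36x⁴ + 84x³ + 9x² − 42x − 34) ÷ lead(D) = 18x⁶ ÷ −3x = −6x⁵. Subtract (−6x⁵)·D = 18x⁶ − 54x⁵. Remainder: −21x⁵ + 36x⁴ + 84x³ + 9x² − 42x − 34.
Step 4: lead(−21x⁵ + 36x⁴ + 84x³ + 9x² − 42x − 34) ÷ lead(D) = −21x⁵ ÷ −3x = 7x⁴. Subtract (7x⁴)·D = −21x⁵ + 63x⁴. Remainder: −27x⁴ + 84x³ + 9x² − 42x − 34.
Step 5: lead(−27x⁴ + 84x³ + 9x² − 42x − 34) ÷ lead(D) = −27x⁴ ÷ −3x = 9x³. Subtract (9x³)·D = −27x⁴ + 81x³. Remainder: 3x³ + 9x² − 42x − 34.
Step 6: lead(3x³ + 9x² − 42x − 34) ÷ lead(D) = 3x³ ÷ −3x = −x². Subtract (−x²)·D = 3x³ − 9x². Remainder: 18x² − 42x − 34.
Step 7: lead(18x² − 42x − 34) ÷ lead(D) = 18x² ÷ −3x = −6x. Subtract (−6x)·D = 18x² − 54x. Remainder: 12x − 34.
Step 8: lead(12x − 34) ÷ lead(D) = 12x ÷ −3x = −4. Subtract (−4)·D = 12x − 36. Remainder: 2.

Q = [-6, 9, -6, 7, 9, -1, -6, -4]; R = [2]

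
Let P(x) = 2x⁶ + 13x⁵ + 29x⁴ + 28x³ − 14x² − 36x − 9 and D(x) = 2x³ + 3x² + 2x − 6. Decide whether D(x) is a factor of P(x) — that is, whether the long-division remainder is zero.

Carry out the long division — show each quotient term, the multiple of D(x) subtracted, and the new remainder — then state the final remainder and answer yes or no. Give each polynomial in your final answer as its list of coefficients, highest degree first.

R = [-5, -6, 9], so D(x) is not a factor of P(x). no

Step 1: lead(2x⁶ + 13x⁵ + 29x⁴ + 28x³ − 14x² − 36x − 9) ÷ lead(D) = 2x⁶ ÷ 2x³ = x³. Subtract (x³)·D = 2x⁶ + 3x⁵ + 2x⁴ − 6x³. Remainder: 10x⁵ + 27x⁴ + 34x³ − 14x² − 36x − 9.
Step 2: lead(10x⁵ + 27x⁴ + 34x³ − 14x² − 36x − 9) ÷ lead(D) = 10x⁵ ÷ 2x³ = 5x². Subtract (5x²)·D = 10x⁵ + 15x⁴ + 10x³ − 30x². Remainder: 12x⁴ + 24x³ + 16x² − 36x − 9.
Step 3: lead(12x⁴ + 24x³ + 16x² − 36x − 9) ÷ lead(D) = 12x⁴ ÷ 2x³ = 6x. Subtract (6x)·D = 12x⁴ + 18x³ + 12x² − 36x. Remainder: 6x³ + 4x² − 9.
Step 4: lead(6x³ + 4x² − 9) ÷ lead(D) = 6x³ ÷ 2x³ = 3. Subtract (3)·D = 6x³ + 9x² + 6x − 18. Remainder: −5x² − 6x + 9.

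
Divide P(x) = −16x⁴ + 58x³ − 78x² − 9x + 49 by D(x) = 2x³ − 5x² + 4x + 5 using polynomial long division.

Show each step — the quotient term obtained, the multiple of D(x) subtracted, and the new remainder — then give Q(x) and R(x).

Q(x) = −8x + 9; R(x) = −x² − 5x + 4

Step 1: lead(−16x⁴ + 58x³ − 78x² − 9x + 49) ÷ lead(D) = −16x⁴ ÷ 2x³ = −8x. Subtract (−8x)·D = −16x⁴ + 40x³ − 32x² − 40x. Remainder: 18x³ − 46x² + 31x + 49.
Step 2: lead(18x³ − 46x² + 31x + 49) ÷ lead(D) = 18x³ ÷ 2x³ = 9. Subtract (9)·D = 18x³ − 45x² + 36x + 45. Remainder: −x² − 5x + 4.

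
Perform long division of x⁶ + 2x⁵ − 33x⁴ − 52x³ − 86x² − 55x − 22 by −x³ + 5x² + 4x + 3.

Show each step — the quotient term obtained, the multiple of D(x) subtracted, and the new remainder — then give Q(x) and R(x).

Step 1: lead(x⁶ + 2x⁵ − 33x⁴ − 52x³ − 86x² − 55x − 22) ÷ lead(D) = x⁶ ÷ −x³ = −x³. Subtract (−x³)·D = x⁶ − 5x⁵ − 4x⁴ − 3x³. Remainder: 7x⁵ − 29x⁴ − 49x³ − 86x² − 55x − 22.
Step 2: lead(7x⁵ − 29x⁴ − 49x³ − 86x² − 55x − 22) ÷ lead(D) = 7x⁵ ÷ −x³ = −7x². Subtract (−7x²)·D = 7x⁵ − 35x⁴ − 28x³ − 21x². Remainder: 6x⁴ − 21x³ − 65x² − 55x − 22.
Step 3: lead(6x⁴ − 21x³ − 65x² − 55x − 22) ÷ lead(D) = 6x⁴ ÷ −x³ = −6x. Subtract (−6x)·D = 6x⁴ − 30x³ − 24x² − 18x. Remainder: 9x³ − 41x² − 37x − 22.
Step 4: lead(9x³ − 41x² − 37x − 22) ÷ lead(D) = 9x³ ÷ −x³ = −9. Subtract (−9)·D = 9x³ − 45x² − 36x − 27. Remainder: 4x² − x + 5.

Q(x) = −x³ − 7x² − 6x − 9; R(x) = 4x² − x + 5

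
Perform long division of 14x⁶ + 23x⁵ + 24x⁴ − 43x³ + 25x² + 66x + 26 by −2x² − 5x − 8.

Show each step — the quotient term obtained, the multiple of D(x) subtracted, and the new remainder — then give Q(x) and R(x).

Q(x) = −7x⁴ + 6x³ + x² − 5x − 4; R(x) = 6x − 6

Step 1: lead(14x⁶ + 23x⁵ + 24x⁴ − 43x³ + 25x² + 66x + 26) ÷ lead(D) = 14x⁶ ÷ −2x² = −7x⁴. Subtract (−7x⁴)·D = 14x⁶ + 35x⁵ + 56x⁴. Remainder: −12x⁵ − 32x⁴ − 43x³ + 25x² + 66x + 26.
Step 2: lead(−12x⁵ − 32x⁴ − 43x³ + 25x² + 66x + 26) ÷ lead(D) = −12x⁵ ÷ −2x² = 6x³. Subtract (6x³)·D = −12x⁵ − 30x⁴ − 48x³. Remainder: −2x⁴ + 5x³ + 25x² + 66x + 26.
Step 3: lead(−2x⁴ + 5x³ + 25x² + 66x + 26) ÷ lead(D) = −2x⁴ ÷ −2x² = x². Subtract (x²)·D = −2x⁴ − 5x³ − 8x². Remainder: 10x³ + 33x² + 66x + 26.
Step 4: lead(10x³ + 33x² + 66x + 26) ÷ lead(D) = 10x³ ÷ −2x² = −5x. Subtract (−5x)·D = 10x³ + 25x² + 40x. Remainder: 8x² + 26x + 26.
Step 5: lead(8x² + 26x + 26) ÷ lead(D) = 8x² ÷ −2x² = −4. Subtract (−4)·D = 8x² + 20x + 32. Remainder: 6x − 6.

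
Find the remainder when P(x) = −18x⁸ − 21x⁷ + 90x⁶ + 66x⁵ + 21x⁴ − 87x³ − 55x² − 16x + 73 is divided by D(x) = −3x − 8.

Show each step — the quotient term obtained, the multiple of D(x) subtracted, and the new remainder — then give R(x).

Step 1: lead(−18x⁸ − 21x⁷ + 90x⁶ + 66x⁵ + 21x⁴ − 87x³ − 55x² − 16x + 73) ÷ lead(D) = −18x⁸ ÷ −3x = 6x⁷. Subtract (6x⁷)·D = −18x⁸ − 48x⁷. Remainder: 27x⁷ + 90x⁶ + 66x⁵ + 21x⁴ − 87x³ − 55x² − 16x + 73.
Step 2: lead(27x⁷ + 90x⁶ + 66x⁵ + 21x⁴ − 87x³ − 55x² − 16x + 73) ÷ lead(D) = 27x⁷ ÷ −3x = −9x⁶. Subtract (−9x⁶)·D = 27x⁷ + 72x⁶. Remainder: 18x⁶ + 66x⁵ + 21x⁴ − 87x³ − 55x² − 16x + 73.
Step 3: lead(18x⁶ + 66x⁵ + 21x⁴ − 87x³ − 55x² − 16x + 73) ÷ lead(D) = 18x⁶ ÷ −3x = −6x⁵. Subtract (−6x⁵)·D = 18x⁶ + 48x⁵. Remainder: 18x⁵ + 21x⁴ − 87x³ − 55x² − 16x + 73.
Step 4: lead(18x⁵ + 21x⁴ − 87x³ − 55x² − 16x + 73) ÷ lead(D) = 18x⁵ ÷ −3x = −6x⁴. Subtract (−6x⁴)·D = 18x⁵ + 48x⁴. Remainder: −27x⁴ − 87x³ − 55x² − 16x + 73.
Step 5: lead(−27x⁴ − 87x³ − 55x² − 16x + 73) ÷ lead(D) = −27x⁴ ÷ −3x = 9x³. Subtract (9x³)·D = −27x⁴ − 72x³. Remainder: −15x³ − 55x² − 16x + 73.
Step 6: lead(−15x³ − 55x² − 16x + 73) ÷ lead(D) = −15x³ ÷ −3x = 5x². Subtract (5x²)·D = −15x³ − 40x². Remainder: −15x² − 16x + 73.
Step 7: lead(−15x² − 16x + 73) ÷ lead(D) = −15x² ÷ −3x = 5x. Subtract (5x)·D = −15x² − 40x. Remainder: 24x + 73.
Step 8: lead(24x + 73) ÷ lead(D) = 24x ÷ −3x = −8. Subtract (−8)·D = 24x + 64. Remainder: 9.

R(x) = 9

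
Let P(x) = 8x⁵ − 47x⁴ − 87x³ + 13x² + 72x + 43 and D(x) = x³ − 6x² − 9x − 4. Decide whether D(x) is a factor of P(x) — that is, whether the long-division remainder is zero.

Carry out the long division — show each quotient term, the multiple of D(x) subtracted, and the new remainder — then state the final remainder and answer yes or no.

R(x) = −5x + 7, so D(x) is not a factor of P(x). no

Step 1: lead(8x⁵ − 47x⁴ − 87x³ + 13x² + 72x + 43) ÷ lead(D) = 8x⁵ ÷ x³ = 8x². Subtract (8x²)·D = 8x⁵ − 48x⁴ − 72x³ − 32x². Remainder: x⁴ − 15x³ + 45x² + 72x + 43.
Step 2: lead(x⁴ − 15x³ + 45x² + 72x + 43) ÷ lead(D) = x⁴ ÷ x³ = x. Subtract (x)·D = x⁴ − 6x³ − 9x² − 4x. Remainder: −9x³ + 54x² + 76x + 43.
Step 3: lead(−9x³ + 54x² + 76x + 43) ÷ lead(D) = −9x³ ÷ x³ = −9. Subtract (−9)·D = −9x³ + 54x² + 81x + 36. Remainder: −5x + 7.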